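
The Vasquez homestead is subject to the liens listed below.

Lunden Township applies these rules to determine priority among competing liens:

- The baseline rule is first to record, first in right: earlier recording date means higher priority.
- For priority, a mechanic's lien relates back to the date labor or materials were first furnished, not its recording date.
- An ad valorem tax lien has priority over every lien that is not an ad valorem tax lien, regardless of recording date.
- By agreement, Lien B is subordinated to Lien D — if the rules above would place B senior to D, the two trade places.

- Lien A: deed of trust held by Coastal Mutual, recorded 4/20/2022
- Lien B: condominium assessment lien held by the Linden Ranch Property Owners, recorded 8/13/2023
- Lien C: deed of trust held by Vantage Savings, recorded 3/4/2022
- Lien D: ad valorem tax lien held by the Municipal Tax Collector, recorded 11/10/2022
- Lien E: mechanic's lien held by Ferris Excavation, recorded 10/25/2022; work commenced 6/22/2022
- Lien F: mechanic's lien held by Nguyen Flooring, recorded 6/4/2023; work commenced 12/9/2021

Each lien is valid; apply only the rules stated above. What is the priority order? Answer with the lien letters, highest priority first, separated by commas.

First, effective dates: E is treated as recorded 6/22/2022, the work-commencement date; F is treated as recorded 12/9/2021, the work-commencement date.
D is an ad valorem tax lien, so it outranks all other liens regardless of date.
Among the remaining liens, by effective date: F (12/9/2021), C (3/4/2022), A (4/20/2022), E (6/22/2022), B (8/13/2023).
B is already junior to D, so the subordination agreement changes nothing.

D, F, C, A, E, B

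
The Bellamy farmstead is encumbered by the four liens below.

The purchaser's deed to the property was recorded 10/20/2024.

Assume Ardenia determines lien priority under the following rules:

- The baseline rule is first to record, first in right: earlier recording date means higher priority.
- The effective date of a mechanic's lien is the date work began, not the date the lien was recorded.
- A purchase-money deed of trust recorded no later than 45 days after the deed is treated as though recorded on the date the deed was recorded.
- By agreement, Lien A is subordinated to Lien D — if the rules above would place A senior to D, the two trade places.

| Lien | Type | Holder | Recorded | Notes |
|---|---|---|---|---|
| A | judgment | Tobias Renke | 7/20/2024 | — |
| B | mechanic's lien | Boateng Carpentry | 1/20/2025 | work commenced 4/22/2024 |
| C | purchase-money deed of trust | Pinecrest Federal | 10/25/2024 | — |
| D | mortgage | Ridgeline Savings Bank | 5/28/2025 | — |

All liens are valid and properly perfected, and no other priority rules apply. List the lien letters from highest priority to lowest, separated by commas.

First, effective dates: B's effective date is 4/22/2024, when work began; C relates back to the deed date 10/20/2024.
By effective date, earliest first: B (4/22/2024), A (7/20/2024), C (10/20/2024), D (5/28/2025).
Because A would otherwise rank above D, the subordination swaps them.

B, D, C, A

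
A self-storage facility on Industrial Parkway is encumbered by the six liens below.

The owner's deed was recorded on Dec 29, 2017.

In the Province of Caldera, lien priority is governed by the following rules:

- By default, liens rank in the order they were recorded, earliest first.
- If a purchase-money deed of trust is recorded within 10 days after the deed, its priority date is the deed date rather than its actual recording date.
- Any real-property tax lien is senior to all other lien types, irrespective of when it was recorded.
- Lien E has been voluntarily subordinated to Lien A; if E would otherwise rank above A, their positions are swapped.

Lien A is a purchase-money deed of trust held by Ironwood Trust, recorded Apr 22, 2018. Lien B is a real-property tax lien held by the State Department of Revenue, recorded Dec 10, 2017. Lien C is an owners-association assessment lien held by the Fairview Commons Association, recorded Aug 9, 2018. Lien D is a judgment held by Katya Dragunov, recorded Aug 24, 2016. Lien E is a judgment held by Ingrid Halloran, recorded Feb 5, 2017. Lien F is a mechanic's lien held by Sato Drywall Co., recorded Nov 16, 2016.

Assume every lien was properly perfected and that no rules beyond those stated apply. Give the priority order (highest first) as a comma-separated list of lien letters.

Effective dates: A was recorded 114 days after the deed, outside the 10-day window, so it keeps its recording date.
B is a real-property tax lien and takes priority over every other lien.
Remaining liens by effective date: D (Aug 24, 2016), F (Nov 16, 2016), E (Feb 5, 2017), A (Apr 22, 2018), C (Aug 9, 2018).
The subordination applies — E was senior to A — so E and A swap.

B, D, F, A, E, C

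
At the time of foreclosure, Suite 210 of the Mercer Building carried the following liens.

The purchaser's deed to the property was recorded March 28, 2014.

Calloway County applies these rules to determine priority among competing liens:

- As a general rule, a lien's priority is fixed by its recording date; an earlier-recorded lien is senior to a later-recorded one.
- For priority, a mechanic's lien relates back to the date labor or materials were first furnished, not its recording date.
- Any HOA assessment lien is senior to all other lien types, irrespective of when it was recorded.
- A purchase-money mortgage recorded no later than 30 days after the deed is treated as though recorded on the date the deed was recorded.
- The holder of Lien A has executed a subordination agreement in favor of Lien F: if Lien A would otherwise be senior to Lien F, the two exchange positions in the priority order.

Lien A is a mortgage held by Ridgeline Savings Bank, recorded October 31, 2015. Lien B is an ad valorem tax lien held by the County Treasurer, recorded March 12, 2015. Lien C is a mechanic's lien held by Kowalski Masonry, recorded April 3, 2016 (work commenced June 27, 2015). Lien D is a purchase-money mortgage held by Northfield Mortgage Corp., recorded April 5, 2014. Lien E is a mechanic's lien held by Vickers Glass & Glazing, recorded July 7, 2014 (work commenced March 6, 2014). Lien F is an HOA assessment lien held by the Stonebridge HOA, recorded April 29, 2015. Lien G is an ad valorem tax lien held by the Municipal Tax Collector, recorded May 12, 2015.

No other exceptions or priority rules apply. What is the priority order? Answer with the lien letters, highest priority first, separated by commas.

Effective dates: C's effective date is June 27, 2015, when work began; D relates back to the deed date March 28, 2014; E's effective date is March 6, 2014, when work began.
F is an HOA assessment lien and takes priority over every other lien.
Ordering the rest by effective date: E (March 6, 2014), D (March 28, 2014), B (March 12, 2015), G (May 12, 2015), C (June 27, 2015), A (October 31, 2015).
A is already junior to F, so the subordination agreement changes nothing.

F, E, D, B, G, C, A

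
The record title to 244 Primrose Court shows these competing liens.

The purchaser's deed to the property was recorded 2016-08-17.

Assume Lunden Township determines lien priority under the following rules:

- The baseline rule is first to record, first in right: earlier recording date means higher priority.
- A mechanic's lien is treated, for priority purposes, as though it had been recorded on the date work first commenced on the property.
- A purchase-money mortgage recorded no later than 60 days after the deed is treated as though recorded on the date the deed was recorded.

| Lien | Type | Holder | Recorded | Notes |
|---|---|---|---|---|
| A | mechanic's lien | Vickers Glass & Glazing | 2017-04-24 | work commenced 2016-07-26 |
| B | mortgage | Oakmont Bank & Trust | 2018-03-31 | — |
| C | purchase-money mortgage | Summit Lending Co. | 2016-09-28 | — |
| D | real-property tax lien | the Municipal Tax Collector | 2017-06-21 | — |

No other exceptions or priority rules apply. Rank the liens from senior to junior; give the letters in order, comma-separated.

A, C, D, B

Adjusting effective dates: A is treated as recorded 2016-07-26, the work-commencement date; C was recorded within the 60-day window, so its effective date is the deed date 2016-08-17.
Ordering by effective date: A (2016-07-26), C (2016-08-17), D (2017-06-21), B (2018-03-31).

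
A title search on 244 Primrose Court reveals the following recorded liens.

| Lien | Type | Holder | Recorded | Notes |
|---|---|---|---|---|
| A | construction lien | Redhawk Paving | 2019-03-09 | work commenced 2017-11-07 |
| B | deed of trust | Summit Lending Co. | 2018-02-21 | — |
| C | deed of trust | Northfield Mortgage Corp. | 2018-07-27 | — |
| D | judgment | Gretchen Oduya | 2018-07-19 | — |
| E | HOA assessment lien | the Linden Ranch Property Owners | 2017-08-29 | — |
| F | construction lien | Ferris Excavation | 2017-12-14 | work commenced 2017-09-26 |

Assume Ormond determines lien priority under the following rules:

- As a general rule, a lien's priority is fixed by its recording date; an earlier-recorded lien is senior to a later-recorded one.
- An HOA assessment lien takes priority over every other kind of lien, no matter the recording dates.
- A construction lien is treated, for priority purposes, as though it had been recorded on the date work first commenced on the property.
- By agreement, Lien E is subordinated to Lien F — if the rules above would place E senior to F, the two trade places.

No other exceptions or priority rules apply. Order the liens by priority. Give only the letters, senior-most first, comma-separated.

First, effective dates: A relates back to 2017-11-07 (work commenced); F is treated as recorded 2017-09-26, the work-commencement date.
As an HOA assessment lien, E is senior to every other lien.
Among the remaining liens, by effective date: F (2017-09-26), A (2017-11-07), B (2018-02-21), D (2018-07-19), C (2018-07-27).
Because E would otherwise rank above F, the subordination swaps them.

F, E, A, B, D, C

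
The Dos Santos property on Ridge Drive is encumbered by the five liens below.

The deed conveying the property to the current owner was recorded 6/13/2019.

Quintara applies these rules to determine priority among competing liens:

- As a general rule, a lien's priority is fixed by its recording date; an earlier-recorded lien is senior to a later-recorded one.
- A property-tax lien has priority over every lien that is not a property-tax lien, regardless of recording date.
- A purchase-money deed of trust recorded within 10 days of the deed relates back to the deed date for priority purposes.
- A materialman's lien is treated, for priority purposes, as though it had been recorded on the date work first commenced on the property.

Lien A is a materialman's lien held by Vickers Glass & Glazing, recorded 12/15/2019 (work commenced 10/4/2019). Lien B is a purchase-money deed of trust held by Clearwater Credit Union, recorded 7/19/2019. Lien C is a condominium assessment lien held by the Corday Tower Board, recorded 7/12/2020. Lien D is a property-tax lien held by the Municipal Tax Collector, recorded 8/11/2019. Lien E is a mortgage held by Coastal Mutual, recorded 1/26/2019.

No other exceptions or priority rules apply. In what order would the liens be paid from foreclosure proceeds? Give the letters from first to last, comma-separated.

D, E, B, A, C

Adjusting effective dates: A is treated as recorded 10/4/2019, the work-commencement date; B was recorded 36 days after the deed, outside the 10-day window, so it keeps its recording date.
D is a property-tax lien, so it outranks all other liens regardless of date.
Among the remaining liens, by effective date: E (1/26/2019), B (7/19/2019), A (10/4/2019), C (7/12/2020).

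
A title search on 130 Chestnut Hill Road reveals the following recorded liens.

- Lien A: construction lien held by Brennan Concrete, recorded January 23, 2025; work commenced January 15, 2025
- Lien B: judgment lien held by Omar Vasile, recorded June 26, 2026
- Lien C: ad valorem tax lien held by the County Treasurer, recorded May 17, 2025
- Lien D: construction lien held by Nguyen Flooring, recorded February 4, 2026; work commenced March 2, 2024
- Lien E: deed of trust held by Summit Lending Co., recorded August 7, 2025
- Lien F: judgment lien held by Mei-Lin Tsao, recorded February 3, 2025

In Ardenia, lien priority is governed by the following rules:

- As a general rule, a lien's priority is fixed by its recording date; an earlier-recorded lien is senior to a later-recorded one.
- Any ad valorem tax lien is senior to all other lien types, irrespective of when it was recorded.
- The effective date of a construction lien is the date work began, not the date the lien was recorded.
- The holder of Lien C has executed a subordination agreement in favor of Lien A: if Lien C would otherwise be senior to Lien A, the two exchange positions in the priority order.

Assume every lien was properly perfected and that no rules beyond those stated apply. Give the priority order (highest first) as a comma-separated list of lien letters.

A, D, C, F, E, B

First, effective dates: A is treated as recorded January 15, 2025, the work-commencement date; D relates back to March 2, 2024 (work commenced).
As an ad valorem tax lien, C is senior to every other lien.
Ordering the rest by effective date: D (March 2, 2024), A (January 15, 2025), F (February 3, 2025), E (August 7, 2025), B (June 26, 2026).
C would otherwise be senior to A, so under the subordination agreement C and A exchange positions.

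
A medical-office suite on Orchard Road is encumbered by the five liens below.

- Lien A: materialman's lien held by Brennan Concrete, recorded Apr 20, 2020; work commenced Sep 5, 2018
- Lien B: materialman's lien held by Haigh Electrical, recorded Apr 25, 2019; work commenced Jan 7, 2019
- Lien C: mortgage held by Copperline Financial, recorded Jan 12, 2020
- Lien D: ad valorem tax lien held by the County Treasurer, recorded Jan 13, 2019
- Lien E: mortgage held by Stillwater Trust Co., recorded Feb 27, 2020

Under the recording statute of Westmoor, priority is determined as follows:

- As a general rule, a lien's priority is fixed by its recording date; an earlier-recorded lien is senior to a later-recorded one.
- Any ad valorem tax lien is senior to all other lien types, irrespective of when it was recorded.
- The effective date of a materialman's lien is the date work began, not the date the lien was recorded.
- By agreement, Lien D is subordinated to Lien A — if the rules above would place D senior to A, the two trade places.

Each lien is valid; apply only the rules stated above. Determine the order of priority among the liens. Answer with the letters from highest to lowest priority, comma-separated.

Adjusting effective dates: A's effective date is Sep 5, 2018, when work began; B is treated as recorded Jan 7, 2019, the work-commencement date.
D is an ad valorem tax lien, so it outranks all other liens regardless of date.
Remaining liens by effective date: A (Sep 5, 2018), B (Jan 7, 2019), C (Jan 12, 2020), E (Feb 27, 2020).
Because D would otherwise rank above A, the subordination swaps them.

A, D, B, C, E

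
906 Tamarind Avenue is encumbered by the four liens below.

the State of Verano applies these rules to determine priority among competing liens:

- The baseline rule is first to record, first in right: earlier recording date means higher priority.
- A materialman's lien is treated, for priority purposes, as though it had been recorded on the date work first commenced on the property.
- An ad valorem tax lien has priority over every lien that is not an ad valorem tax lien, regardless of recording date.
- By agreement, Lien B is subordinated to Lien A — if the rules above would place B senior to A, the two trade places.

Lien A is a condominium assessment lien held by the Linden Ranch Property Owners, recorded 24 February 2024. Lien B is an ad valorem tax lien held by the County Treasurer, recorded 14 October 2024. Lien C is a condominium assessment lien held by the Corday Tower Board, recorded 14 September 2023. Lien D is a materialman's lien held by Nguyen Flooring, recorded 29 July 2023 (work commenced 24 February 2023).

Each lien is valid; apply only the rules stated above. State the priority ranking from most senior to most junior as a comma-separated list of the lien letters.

First, effective dates: D relates back to 24 February 2023 (work commenced).
B is an ad valorem tax lien and takes priority over every other lien.
Ordering the rest by effective date: D (24 February 2023), C (14 September 2023), A (24 February 2024).
B would otherwise be senior to A, so under the subordination agreement B and A exchange positions.

A, D, C, B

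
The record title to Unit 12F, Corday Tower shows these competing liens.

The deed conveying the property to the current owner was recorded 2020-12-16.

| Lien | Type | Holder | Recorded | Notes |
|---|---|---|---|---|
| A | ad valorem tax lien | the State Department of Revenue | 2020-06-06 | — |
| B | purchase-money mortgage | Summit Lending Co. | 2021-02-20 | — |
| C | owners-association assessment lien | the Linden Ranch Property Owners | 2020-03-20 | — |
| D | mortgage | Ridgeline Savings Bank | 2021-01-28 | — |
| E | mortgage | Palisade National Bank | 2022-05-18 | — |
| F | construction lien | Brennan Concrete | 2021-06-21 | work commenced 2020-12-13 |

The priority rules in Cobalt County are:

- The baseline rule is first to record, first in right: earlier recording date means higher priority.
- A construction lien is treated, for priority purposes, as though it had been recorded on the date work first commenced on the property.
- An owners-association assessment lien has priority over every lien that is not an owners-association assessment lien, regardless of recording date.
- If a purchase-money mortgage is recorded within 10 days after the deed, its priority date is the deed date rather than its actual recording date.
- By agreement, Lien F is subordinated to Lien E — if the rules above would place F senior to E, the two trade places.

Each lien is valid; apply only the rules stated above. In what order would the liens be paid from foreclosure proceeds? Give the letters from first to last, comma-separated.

C, A, E, D, B, F

Adjusting effective dates: B missed the 10-day window (66 days after the deed), so its recording date stands; F's effective date is 2020-12-13, when work began.
C, as an owners-association assessment lien, has superpriority and ranks first.
Remaining liens by effective date: A (2020-06-06), F (2020-12-13), D (2021-01-28), B (2021-02-20), E (2022-05-18).
Because F would otherwise rank above E, the subordination swaps them.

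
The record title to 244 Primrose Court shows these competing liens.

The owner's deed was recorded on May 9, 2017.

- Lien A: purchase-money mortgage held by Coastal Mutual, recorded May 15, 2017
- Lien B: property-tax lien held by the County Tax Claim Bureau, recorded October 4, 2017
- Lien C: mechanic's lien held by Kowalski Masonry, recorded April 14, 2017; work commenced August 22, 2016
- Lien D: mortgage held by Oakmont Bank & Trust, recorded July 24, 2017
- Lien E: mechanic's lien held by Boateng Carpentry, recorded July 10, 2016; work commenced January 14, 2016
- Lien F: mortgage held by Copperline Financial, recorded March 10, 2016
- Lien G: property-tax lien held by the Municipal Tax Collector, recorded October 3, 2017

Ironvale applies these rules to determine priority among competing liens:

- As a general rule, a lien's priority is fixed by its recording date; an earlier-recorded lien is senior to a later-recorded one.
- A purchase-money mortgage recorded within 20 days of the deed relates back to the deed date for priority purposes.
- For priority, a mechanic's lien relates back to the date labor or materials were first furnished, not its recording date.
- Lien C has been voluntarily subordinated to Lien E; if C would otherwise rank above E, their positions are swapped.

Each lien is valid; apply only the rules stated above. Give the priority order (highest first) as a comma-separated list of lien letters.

Effective dates: A was recorded within the 20-day window, so its effective date is the deed date May 9, 2017; C is treated as recorded August 22, 2016, the work-commencement date; E is treated as recorded January 14, 2016, the work-commencement date.
By effective date: E (January 14, 2016), F (March 10, 2016), C (August 22, 2016), A (May 9, 2017), D (July 24, 2017), G (October 3, 2017), B (October 4, 2017).
C is already junior to E, so the subordination agreement changes nothing.

E, F, C, A, D, G, B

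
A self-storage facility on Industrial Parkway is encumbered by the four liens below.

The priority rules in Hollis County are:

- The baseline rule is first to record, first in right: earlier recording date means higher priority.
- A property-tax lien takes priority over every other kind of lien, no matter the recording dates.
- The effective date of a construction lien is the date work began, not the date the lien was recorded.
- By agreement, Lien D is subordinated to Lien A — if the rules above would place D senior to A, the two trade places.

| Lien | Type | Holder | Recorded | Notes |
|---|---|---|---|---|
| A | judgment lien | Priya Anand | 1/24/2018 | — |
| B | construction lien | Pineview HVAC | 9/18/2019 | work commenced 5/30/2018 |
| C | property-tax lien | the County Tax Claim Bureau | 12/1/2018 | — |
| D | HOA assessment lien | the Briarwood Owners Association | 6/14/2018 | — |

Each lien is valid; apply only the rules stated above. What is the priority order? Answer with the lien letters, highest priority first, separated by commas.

Adjusting effective dates: B's effective date is 5/30/2018, when work began.
As a property-tax lien, C is senior to every other lien.
Ordering the rest by effective date: A (1/24/2018), B (5/30/2018), D (6/14/2018).
Since D is not senior to A, the subordination leaves the order unchanged.

C, A, B, D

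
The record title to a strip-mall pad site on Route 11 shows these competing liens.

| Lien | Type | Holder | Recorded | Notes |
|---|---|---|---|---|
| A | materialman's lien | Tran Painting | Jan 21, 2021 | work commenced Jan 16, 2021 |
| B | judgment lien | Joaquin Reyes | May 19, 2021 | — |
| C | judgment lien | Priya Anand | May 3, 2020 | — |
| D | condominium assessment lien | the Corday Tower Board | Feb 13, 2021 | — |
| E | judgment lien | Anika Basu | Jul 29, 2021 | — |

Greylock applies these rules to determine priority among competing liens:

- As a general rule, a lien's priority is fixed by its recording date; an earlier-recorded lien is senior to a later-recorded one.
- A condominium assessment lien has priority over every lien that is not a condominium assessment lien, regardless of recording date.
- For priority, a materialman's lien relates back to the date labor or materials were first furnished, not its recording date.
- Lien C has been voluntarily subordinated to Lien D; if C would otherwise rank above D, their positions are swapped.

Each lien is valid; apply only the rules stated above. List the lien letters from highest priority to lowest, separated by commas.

D, C, A, B, E

Effective dates after the stated exceptions: A's effective date is Jan 16, 2021, when work began.
D is a condominium assessment lien and takes priority over every other lien.
The other liens, earliest effective date first: C (May 3, 2020), A (Jan 16, 2021), B (May 19, 2021), E (Jul 29, 2021).
C already ranks below D; the subordination has no effect.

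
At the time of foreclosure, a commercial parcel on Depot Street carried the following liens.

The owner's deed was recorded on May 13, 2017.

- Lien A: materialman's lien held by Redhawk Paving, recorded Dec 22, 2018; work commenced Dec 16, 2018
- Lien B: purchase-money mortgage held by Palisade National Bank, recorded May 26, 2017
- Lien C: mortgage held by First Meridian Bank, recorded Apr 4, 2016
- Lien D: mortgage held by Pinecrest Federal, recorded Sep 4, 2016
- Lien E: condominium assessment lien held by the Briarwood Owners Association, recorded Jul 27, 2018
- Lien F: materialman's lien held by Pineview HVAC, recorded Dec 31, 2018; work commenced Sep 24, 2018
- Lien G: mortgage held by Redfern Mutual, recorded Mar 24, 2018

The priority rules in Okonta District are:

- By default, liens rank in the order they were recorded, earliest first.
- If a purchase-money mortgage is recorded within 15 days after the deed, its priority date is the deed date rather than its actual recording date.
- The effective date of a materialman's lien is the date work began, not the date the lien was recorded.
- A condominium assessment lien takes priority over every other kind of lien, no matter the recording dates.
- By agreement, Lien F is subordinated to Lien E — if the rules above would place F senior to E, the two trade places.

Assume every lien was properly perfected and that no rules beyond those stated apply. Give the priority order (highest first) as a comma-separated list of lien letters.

Effective dates: A is treated as recorded Dec 16, 2018, the work-commencement date; B's effective date is the deed date, May 13, 2017; F relates back to Sep 24, 2018 (work commenced).
E is a condominium assessment lien and takes priority over every other lien.
Among the remaining liens, by effective date: C (Apr 4, 2016), D (Sep 4, 2016), B (May 13, 2017), G (Mar 24, 2018), F (Sep 24, 2018), A (Dec 16, 2018).
Since F is not senior to E, the subordination leaves the order unchanged.

E, C, D, B, G, F, A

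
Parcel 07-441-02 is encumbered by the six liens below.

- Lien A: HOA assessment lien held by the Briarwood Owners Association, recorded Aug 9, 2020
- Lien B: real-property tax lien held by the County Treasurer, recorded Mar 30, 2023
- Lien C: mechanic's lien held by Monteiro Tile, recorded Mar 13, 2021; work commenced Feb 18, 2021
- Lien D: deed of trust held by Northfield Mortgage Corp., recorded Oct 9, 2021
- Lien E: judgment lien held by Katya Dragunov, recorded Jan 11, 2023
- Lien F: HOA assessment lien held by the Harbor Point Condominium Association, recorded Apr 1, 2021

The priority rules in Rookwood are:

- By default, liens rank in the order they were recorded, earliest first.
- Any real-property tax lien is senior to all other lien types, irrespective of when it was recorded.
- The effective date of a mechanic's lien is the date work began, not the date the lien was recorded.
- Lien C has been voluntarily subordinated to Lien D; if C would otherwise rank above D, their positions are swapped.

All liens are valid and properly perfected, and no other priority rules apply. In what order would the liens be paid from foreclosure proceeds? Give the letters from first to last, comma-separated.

Effective dates after the stated exceptions: C is treated as recorded Feb 18, 2021, the work-commencement date.
As a real-property tax lien, B is senior to every other lien.
Remaining liens by effective date: A (Aug 9, 2020), C (Feb 18, 2021), F (Apr 1, 2021), D (Oct 9, 2021), E (Jan 11, 2023).
The subordination applies — C was senior to D — so C and D swap.

B, A, D, F, C, E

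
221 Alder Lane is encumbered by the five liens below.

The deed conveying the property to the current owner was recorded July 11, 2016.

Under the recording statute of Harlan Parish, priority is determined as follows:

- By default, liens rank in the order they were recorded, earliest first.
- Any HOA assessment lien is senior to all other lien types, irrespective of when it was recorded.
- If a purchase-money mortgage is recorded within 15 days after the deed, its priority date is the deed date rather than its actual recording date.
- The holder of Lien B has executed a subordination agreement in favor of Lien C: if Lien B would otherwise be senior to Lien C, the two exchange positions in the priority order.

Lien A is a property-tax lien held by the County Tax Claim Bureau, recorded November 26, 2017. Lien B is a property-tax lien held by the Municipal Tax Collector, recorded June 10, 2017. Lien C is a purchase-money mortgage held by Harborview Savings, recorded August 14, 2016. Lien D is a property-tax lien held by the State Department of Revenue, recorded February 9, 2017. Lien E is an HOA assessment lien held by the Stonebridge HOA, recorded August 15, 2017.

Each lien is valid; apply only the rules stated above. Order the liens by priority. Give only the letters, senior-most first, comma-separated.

Effective dates: C was recorded 34 days after the deed, outside the 15-day window, so it keeps its recording date.
E, as an HOA assessment lien, has superpriority and ranks first.
Among the remaining liens, by effective date: C (August 14, 2016), D (February 9, 2017), B (June 10, 2017), A (November 26, 2017).
Since B is not senior to C, the subordination leaves the order unchanged.

E, C, D, B, A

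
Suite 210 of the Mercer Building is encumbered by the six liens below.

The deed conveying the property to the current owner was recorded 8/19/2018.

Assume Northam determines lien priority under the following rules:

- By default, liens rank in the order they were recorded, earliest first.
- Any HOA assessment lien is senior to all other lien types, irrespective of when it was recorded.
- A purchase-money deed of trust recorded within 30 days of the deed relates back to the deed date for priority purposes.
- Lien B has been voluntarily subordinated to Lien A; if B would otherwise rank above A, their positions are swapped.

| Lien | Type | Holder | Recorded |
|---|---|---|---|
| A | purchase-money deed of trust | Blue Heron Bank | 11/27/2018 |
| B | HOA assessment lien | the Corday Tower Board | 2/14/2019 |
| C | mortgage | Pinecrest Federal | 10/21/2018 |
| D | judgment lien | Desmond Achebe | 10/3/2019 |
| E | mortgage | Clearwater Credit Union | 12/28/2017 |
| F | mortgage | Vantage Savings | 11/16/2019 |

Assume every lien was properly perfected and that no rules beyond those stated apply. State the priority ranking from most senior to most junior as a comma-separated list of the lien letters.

Effective dates after the stated exceptions: A missed the 30-day window (100 days after the deed), so its recording date stands.
As an HOA assessment lien, B is senior to every other lien.
Among the remaining liens, by effective date: E (12/28/2017), C (10/21/2018), A (11/27/2018), D (10/3/2019), F (11/16/2019).
B would otherwise be senior to A, so under the subordination agreement B and A exchange positions.

A, E, C, B, D, F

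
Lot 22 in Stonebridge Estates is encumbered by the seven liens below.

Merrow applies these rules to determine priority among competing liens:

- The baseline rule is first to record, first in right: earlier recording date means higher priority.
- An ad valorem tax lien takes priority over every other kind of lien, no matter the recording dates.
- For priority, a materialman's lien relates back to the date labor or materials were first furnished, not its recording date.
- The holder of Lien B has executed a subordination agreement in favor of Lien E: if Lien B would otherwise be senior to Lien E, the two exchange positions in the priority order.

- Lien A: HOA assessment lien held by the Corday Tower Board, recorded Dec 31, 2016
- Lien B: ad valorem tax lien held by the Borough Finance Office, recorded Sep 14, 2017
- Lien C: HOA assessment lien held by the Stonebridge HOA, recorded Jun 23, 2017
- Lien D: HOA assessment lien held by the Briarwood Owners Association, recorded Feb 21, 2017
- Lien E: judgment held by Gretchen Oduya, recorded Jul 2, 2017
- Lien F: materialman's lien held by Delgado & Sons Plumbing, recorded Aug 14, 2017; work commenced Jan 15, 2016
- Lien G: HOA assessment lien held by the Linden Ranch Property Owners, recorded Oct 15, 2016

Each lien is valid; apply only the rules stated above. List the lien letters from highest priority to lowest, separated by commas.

E, F, G, A, D, C, B

First, effective dates: F's effective date is Jan 15, 2016, when work began.
B is an ad valorem tax lien and takes priority over every other lien.
Ordering the rest by effective date: F (Jan 15, 2016), G (Oct 15, 2016), A (Dec 31, 2016), D (Feb 21, 2017), C (Jun 23, 2017), E (Jul 2, 2017).
Because B would otherwise rank above E, the subordination swaps them.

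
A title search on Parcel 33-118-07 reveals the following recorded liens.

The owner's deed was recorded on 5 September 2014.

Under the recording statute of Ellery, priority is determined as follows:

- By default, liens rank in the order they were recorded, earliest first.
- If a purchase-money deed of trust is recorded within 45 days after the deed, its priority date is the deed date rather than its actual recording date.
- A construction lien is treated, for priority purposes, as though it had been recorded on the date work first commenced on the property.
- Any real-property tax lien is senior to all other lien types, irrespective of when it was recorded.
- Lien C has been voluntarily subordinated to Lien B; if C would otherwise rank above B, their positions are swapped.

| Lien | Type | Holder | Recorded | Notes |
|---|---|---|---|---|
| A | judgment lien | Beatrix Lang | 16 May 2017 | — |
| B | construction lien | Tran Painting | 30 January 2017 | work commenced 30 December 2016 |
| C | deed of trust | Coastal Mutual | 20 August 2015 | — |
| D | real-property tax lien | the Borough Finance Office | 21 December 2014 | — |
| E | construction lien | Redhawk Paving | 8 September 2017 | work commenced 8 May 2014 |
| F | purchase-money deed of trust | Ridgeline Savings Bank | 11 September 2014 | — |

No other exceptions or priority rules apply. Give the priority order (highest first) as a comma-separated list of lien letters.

D, E, F, B, C, A

Effective dates after the stated exceptions: B's effective date is 30 December 2016, when work began; E is treated as recorded 8 May 2014, the work-commencement date; F relates back to the deed date 5 September 2014.
D is a real-property tax lien and takes priority over every other lien.
Among the remaining liens, by effective date: E (8 May 2014), F (5 September 2014), C (20 August 2015), B (30 December 2016), A (16 May 2017).
The subordination applies — C was senior to B — so C and B swap.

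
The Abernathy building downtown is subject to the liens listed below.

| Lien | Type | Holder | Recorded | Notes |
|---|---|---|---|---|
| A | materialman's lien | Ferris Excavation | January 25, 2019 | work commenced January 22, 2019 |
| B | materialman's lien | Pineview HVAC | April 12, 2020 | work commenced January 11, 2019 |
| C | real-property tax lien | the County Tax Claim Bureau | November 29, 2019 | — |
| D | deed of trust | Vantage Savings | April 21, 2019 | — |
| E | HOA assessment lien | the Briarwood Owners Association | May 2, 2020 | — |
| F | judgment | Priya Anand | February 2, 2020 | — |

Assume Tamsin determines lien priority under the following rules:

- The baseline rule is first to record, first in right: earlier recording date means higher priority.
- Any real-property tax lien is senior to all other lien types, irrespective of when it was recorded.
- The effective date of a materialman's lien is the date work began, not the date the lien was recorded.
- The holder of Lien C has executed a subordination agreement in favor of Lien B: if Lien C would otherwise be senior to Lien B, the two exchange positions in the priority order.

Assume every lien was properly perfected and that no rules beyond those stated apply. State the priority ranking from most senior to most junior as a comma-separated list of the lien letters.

B, C, A, D, F, E

Effective dates: A's effective date is January 22, 2019, when work began; B relates back to January 11, 2019 (work commenced).
C is a real-property tax lien, so it outranks all other liens regardless of date.
Ordering the rest by effective date: B (January 11, 2019), A (January 22, 2019), D (April 21, 2019), F (February 2, 2020), E (May 2, 2020).
Because C would otherwise rank above B, the subordination swaps them.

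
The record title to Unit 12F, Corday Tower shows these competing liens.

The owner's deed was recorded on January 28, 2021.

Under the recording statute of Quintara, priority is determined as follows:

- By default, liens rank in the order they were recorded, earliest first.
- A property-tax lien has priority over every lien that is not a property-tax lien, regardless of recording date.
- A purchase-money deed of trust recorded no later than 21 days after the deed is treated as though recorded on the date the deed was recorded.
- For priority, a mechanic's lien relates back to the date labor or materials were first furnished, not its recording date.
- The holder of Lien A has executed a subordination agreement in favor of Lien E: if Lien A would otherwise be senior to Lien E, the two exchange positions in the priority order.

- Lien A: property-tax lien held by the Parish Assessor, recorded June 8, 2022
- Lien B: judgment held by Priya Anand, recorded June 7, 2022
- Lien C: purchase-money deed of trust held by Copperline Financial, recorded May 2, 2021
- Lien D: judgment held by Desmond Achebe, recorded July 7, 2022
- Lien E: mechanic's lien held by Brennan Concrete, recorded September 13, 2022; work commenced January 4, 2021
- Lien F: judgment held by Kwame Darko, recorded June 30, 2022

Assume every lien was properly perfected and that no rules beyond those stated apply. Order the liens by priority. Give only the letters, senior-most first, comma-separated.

E, A, C, B, F, D

Adjusting effective dates: C missed the 21-day window (94 days after the deed), so its recording date stands; E relates back to January 4, 2021 (work commenced).
A is a property-tax lien, so it outranks all other liens regardless of date.
Ordering the rest by effective date: E (January 4, 2021), C (May 2, 2021), B (June 7, 2022), F (June 30, 2022), D (July 7, 2022).
A would otherwise be senior to E, so under the subordination agreement A and E exchange positions.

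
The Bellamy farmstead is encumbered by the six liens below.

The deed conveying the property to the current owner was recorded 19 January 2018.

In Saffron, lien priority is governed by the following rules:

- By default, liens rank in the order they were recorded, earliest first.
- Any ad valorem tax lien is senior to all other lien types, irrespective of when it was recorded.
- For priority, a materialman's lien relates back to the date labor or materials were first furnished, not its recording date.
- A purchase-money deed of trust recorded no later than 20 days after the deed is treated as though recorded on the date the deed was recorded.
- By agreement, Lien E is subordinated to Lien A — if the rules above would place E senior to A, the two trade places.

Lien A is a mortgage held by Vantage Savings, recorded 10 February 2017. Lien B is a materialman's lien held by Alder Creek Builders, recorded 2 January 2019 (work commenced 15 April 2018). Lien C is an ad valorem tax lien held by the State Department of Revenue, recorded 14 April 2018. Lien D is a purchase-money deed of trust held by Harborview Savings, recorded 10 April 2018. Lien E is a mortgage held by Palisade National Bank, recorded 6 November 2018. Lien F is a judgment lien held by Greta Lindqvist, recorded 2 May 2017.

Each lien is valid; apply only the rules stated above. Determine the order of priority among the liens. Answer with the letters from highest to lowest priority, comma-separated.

C, A, F, D, B, E

Effective dates after the stated exceptions: B relates back to 15 April 2018 (work commenced); D missed the 20-day window (81 days after the deed), so its recording date stands.
C is an ad valorem tax lien, so it outranks all other liens regardless of date.
Among the remaining liens, by effective date: A (10 February 2017), F (2 May 2017), D (10 April 2018), B (15 April 2018), E (6 November 2018).
E is already junior to A, so the subordination agreement changes nothing.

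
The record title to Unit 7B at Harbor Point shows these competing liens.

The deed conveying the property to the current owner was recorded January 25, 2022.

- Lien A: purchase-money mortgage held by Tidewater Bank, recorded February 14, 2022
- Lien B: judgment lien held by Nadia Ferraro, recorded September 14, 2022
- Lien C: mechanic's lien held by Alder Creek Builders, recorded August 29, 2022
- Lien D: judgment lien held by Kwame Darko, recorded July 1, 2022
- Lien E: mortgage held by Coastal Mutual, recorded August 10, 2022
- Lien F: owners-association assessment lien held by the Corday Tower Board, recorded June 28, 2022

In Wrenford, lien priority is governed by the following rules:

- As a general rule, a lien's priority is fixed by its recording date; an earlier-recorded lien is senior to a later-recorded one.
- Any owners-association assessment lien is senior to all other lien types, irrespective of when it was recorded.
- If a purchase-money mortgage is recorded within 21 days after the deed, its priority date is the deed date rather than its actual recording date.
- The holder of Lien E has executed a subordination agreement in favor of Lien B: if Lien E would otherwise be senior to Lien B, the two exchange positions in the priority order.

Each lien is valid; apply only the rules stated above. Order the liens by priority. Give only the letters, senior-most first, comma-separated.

Effective dates after the stated exceptions: A relates back to the deed date January 25, 2022.
F is an owners-association assessment lien and takes priority over every other lien.
Ordering the rest by effective date: A (January 25, 2022), D (July 1, 2022), E (August 10, 2022), C (August 29, 2022), B (September 14, 2022).
E is senior to B before the subordination, so the two trade places.

F, A, D, B, C, E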